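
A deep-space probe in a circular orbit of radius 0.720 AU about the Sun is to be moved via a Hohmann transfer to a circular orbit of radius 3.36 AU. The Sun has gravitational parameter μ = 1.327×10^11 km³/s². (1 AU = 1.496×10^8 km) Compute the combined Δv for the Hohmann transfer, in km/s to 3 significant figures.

In km: r₁ = 0.720 × 1.496×10^8 = 1.07712×10^8 km; r₂ = 3.36 × 1.496×10^8 = 5.02656×10^8 km.
The Hohmann ellipse has a_t = (r₁ + r₂)/2 = 3.05184×10^8 km.
At r₁ the circular-orbit speed is v₁ = √(μ/r₁) = 35.100 km/s.
Transfer-orbit speed at r₁ (vis-viva): v_p = √[μ(2/r₁ − 1/a_t)] = 45.046 km/s.
First burn Δv₁ = |v_p − v₁| = 9.946 km/s.
At r₂, v₂ = √(μ/r₂) = 16.248 km/s.
Transfer-orbit speed at r₂: v_a = √[μ(2/r₂ − 1/a_t)] = 9.6528 km/s.
Second burn Δv₂ = |v₂ − v_a| = 6.595 km/s.
Δv = Δv₁ + Δv₂ = 9.946 + 6.595 = 16.54 km/s.

Δv = 16.5 km/s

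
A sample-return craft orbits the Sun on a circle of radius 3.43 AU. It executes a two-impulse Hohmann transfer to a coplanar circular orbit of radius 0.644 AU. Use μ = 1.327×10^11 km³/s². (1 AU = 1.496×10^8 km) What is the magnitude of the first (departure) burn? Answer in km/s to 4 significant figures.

Δv₁ = 7.039 km/s

In km: r₁ = 3.43 × 1.496×10^8 = 5.13128×10^8 km; r₂ = 0.644 × 1.496×10^8 = 9.63424×10^7 km.
The Hohmann ellipse has a_t = (r₁ + r₂)/2 = 3.047352×10^8 km.
Circular speed at r = 5.13128×10^8 km: v_c = √(μ/r) = 16.081 km/s.
Vis-viva on the transfer ellipse at r = 5.13128×10^8 km gives v_t = √[μ(2/r − 1/a_t)] = 9.0421 km/s.
Δv₁ = |v_t − v_c| = |9.0421 − 16.081| = 7.039 km/s.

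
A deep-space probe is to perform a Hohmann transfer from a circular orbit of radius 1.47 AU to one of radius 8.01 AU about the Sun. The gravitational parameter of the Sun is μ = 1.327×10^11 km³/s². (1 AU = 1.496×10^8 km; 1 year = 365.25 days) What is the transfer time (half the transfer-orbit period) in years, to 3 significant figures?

t = 5.16 years

In km: r₁ = 1.47 × 1.496×10^8 = 2.19912×10^8 km; r₂ = 8.01 × 1.496×10^8 = 1.198296×10^9 km.
The Hohmann ellipse has a_t = (r₁ + r₂)/2 = 7.09104×10^8 km.
Half the transfer-orbit period gives t = π√(a_t³/μ) = 1.628×10^8 s.
Converting: 1.628×10^8 s ÷ 3.15576×10^7 s/year (365.25 × 86400) = 5.16 years.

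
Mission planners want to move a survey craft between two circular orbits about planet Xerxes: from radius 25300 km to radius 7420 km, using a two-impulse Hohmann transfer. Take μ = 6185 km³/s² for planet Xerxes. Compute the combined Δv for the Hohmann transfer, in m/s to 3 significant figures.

Δv = 384 m/s

The Hohmann ellipse has a_t = (r₁ + r₂)/2 = 16360 km.
At r₁ the circular-orbit speed is v₁ = √(μ/r₁) = 0.494435 km/s.
Transfer-orbit speed at r₁ (v² = μ(2/r − 1/a)): v_a = √[μ(2/r₁ − 1/a_t)] = 0.332981 km/s.
First burn Δv₁ = |v_a − v₁| = 0.16145 km/s.
At r₂, v₂ = √(μ/r₂) = 0.9129939 km/s.
Transfer-orbit speed at r₂: v_p = √[μ(2/r₂ − 1/a_t)] = 1.135368 km/s.
Second burn Δv₂ = |v₂ − v_p| = 0.22237 km/s.
Total Δv = Δv₁ + Δv₂ = 0.3838 km/s.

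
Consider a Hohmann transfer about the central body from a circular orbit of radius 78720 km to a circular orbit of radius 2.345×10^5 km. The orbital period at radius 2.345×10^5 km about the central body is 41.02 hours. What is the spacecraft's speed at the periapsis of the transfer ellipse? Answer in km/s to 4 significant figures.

v = 21.07 km/s

From Kepler's third law T² = 4π²r³/μ at r = 2.345×10^5 km, T = 41.02 hours = 41.02 × 3600 s = 1.47672×10^5 s: μ = 4π²r³/T² = 2.33449×10^7 km³/s².
The Hohmann ellipse has a_t = (r₁ + r₂)/2 = 1.5661×10^5 km.
The periapsis of the transfer ellipse is at r = 78720 km.
Applying v² = μ(2/r − 1/a_t): v = 21.07 km/s.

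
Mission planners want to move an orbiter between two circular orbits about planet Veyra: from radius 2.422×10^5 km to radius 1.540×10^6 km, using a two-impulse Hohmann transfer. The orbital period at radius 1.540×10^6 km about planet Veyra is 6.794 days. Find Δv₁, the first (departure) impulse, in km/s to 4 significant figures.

Δv₁ = 13.08 km/s

From Kepler's third law T² = 4π²r³/μ at r = 1.540×10^6 km, T = 6.794 days = 6.794 × 86400 s = 5.870016×10^5 s: μ = 4π²r³/T² = 4.18450×10^8 km³/s².
Transfer-ellipse semi-major axis a_t = (r₁ + r₂)/2 = (2.422×10^5 + 1.540×10^6)/2 = 8.911×10^5 km.
Circular speed at r = 2.422×10^5 km: v_c = √(μ/r) = 41.566 km/s.
Vis-viva on the transfer ellipse at r = 2.422×10^5 km gives v_t = √[μ(2/r − 1/a_t)] = 54.643 km/s.
Δv₁ = |v_t − v_c| = |54.643 − 41.566| = 13.08 km/s.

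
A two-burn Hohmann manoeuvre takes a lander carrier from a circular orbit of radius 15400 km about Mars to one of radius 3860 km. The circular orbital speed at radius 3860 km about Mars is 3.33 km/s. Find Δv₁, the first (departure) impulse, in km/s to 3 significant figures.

Δv₁ = 0.612 km/s

From the circular-orbit relation v² = μ/r at r = 3860 km: μ = v²r = (3.33)² × 3860 = 42803.2 km³/s².
Transfer-ellipse semi-major axis a_t = (r₁ + r₂)/2 = (15400 + 3860)/2 = 9630 km.
On the circular orbit at r = 15400 km, v_c = √(μ/r) = 1.6672 km/s.
Transfer-orbit speed at the same r (vis-viva, a = a_t): v_t = √[μ(2/r − 1/a_t)] = 1.0555 km/s.
Δv₁ = |v_t − v_c| = |1.0555 − 1.6672| = 0.6117 km/s.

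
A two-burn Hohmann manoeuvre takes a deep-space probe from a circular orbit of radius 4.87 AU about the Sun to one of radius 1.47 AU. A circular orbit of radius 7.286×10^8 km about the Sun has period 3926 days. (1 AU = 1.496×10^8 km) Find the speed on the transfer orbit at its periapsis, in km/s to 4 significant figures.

From Kepler's third law T² = 4π²r³/μ at r = 7.286×10^8 km, T = 3926 days = 3926 × 86400 s = 3.392064×10^8 s: μ = 4π²r³/T² = 1.32709×10^11 km³/s².
In km: r₁ = 4.87 × 1.496×10^8 = 7.28552×10^8 km; r₂ = 1.47 × 1.496×10^8 = 2.19912×10^8 km.
The Hohmann ellipse has a_t = (r₁ + r₂)/2 = 4.74232×10^8 km.
The periapsis of the transfer ellipse is at r = 2.19912×10^8 km.
From the vis-viva equation, v = √[μ(2/r − 1/a_t)] = 30.45 km/s.

v = 30.45 km/s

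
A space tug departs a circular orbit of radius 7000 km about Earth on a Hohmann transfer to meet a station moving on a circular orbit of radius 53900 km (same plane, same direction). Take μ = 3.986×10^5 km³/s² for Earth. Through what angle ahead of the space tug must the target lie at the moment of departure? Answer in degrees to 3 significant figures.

φ = 104°

Transfer-ellipse semi-major axis a_t = (r₁ + r₂)/2 = (7000 + 53900)/2 = 30450 km.
Transfer time t = π√(a_t³/μ) = 26440 s.
The target's mean motion on its circular orbit is ω₂ = √(μ/r₂³) = 5.045×10^-5 rad/s.
Angle swept by the target during transfer: ω₂·t = 1.334 rad = 76.43°.
The space tug traverses 180° on the transfer ellipse, so the target must lead by 180° − 76.43° = 104°.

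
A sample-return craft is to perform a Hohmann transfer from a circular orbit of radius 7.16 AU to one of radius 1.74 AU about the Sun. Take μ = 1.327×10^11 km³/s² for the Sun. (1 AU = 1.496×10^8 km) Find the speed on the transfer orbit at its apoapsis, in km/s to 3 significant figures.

In km: r₁ = 7.16 × 1.496×10^8 = 1.071136×10^9 km; r₂ = 1.74 × 1.496×10^8 = 2.60304×10^8 km.
Semi-major axis of the transfer orbit: a_t = (1.071136×10^9 + 2.60304×10^8)/2 = 6.6572×10^8 km.
At apoapsis, r = 1.071136×10^9 km.
Applying v² = μ(2/r − 1/a_t): v = 6.960 km/s.

v = 6.96 km/s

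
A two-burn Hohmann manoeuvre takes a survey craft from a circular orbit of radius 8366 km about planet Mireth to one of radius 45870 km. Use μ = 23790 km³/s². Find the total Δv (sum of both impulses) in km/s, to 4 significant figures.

Transfer-ellipse semi-major axis a_t = (r₁ + r₂)/2 = (8366 + 45870)/2 = 27118 km.
At r₁ the circular-orbit speed is v₁ = √(μ/r₁) = 1.6863134 km/s.
On the transfer ellipse at r₁, vis-viva gives v_p = √[μ(2/r₁ − 1/a_t)] = 2.1931778 km/s.
First burn Δv₁ = |v_p − v₁| = 0.50686 km/s.
At r₂, v₂ = √(μ/r₂) = 0.720166 km/s.
Transfer-orbit speed at r₂: v_a = √[μ(2/r₂ − 1/a_t)] = 0.400003 km/s.
Second burn Δv₂ = |v₂ − v_a| = 0.32016 km/s.
Total Δv = Δv₁ + Δv₂ = 0.8270 km/s.

Δv = 0.8270 km/s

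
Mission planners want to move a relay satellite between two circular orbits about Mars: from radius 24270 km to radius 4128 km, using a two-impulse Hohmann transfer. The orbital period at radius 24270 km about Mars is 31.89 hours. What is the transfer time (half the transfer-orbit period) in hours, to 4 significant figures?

t = 7.135 hours

From Kepler's third law T² = 4π²r³/μ at r = 24270 km, T = 31.89 hours = 31.89 × 3600 s = 1.14804×10^5 s: μ = 4π²r³/T² = 42820.8 km³/s².
Semi-major axis of the transfer orbit: a_t = (24270 + 4128)/2 = 14199 km.
By Kepler's third law the transfer-orbit period is T = 2π√(a_t³/μ), so t = T/2 = 25687 s.
Converting: 25687 s ÷ 3600 s/hour = 7.135 hours.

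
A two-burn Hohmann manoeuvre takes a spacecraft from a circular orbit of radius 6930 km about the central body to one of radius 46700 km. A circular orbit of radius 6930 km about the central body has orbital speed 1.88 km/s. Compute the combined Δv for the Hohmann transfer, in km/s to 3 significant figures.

Δv = 0.957 km/s

From the circular-orbit relation v² = μ/r at r = 6930 km: μ = v²r = (1.88)² × 6930 = 24493.4 km³/s².
Transfer-ellipse semi-major axis a_t = (r₁ + r₂)/2 = (6930 + 46700)/2 = 26815 km.
At r₁ the circular-orbit speed is v₁ = √(μ/r₁) = 1.8800000 km/s.
On the transfer ellipse at r₁, vis-viva equation gives v_p = √[μ(2/r₁ − 1/a_t)] = 2.4810036 km/s.
First burn Δv₁ = |v_p − v₁| = 0.6010036 km/s.
At r₂, v₂ = √(μ/r₂) = 0.72421252 km/s.
Transfer-orbit speed at r₂: v_a = √[μ(2/r₂ − 1/a_t)] = 0.36816605 km/s.
Second burn Δv₂ = |v₂ − v_a| = 0.3560465 km/s.
Total Δv = Δv₁ + Δv₂ = 0.9571 km/s.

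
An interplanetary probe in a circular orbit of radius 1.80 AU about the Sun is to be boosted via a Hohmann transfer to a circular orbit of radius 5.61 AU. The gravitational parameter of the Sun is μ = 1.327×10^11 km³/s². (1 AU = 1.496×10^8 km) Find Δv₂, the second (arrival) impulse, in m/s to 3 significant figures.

In km: r₁ = 1.80 × 1.496×10^8 = 2.6928×10^8 km; r₂ = 5.61 × 1.496×10^8 = 8.39256×10^8 km.
The Hohmann ellipse has a_t = (r₁ + r₂)/2 = 5.54268×10^8 km.
Circular speed at r = 8.39256×10^8 km: v_c = √(μ/r) = 12.5744 km/s.
Transfer-orbit speed at the same r (vis-viva, a = a_t): v_t = √[μ(2/r − 1/a_t)] = 8.76457 km/s.
Δv₂ = |v_t − v_c| = |8.76457 − 12.5744| = 3.810 km/s.

Δv₂ = 3810 m/s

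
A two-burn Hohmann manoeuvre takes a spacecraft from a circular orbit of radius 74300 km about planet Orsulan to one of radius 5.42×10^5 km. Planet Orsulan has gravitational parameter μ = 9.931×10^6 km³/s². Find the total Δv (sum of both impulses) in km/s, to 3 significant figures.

Δv = 5.95 km/s

Semi-major axis of the transfer orbit: a_t = (74300 + 5.420×10^5)/2 = 3.0815×10^5 km.
Circular speed at r₁: v₁ = √(μ/r₁) = √(9.931×10^6/74300) = 11.5612 km/s.
Transfer-orbit speed at r₁ (vis-viva equation): v_p = √[μ(2/r₁ − 1/a_t)] = 15.3328 km/s.
First burn Δv₁ = |v_p − v₁| = 3.7716 km/s.
At r₂, v₂ = √(μ/r₂) = 4.2805 km/s.
Transfer-orbit speed at r₂: v_a = √[μ(2/r₂ − 1/a_t)] = 2.1019 km/s.
Second burn Δv₂ = |v₂ − v_a| = 2.1786 km/s.
Δv = Δv₁ + Δv₂ = 3.7716 + 2.1786 = 5.950 km/s.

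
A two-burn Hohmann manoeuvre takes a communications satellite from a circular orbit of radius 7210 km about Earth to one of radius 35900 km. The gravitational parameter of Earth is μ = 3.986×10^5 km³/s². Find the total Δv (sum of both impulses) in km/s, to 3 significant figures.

Δv = 3.57 km/s

The Hohmann ellipse has a_t = (r₁ + r₂)/2 = 21555 km.
At r₁ the circular-orbit speed is v₁ = √(μ/r₁) = 7.4353 km/s.
Transfer-orbit speed at r₁ (vis-viva equation): v_p = √[μ(2/r₁ − 1/a_t)] = 9.5956 km/s.
First burn Δv₁ = |v_p − v₁| = 2.160 km/s.
Circular speed at r₂: v₂ = √(μ/r₂) = 3.332 km/s.
Transfer-orbit speed at r₂: v_a = √[μ(2/r₂ − 1/a_t)] = 1.927 km/s.
Second burn Δv₂ = |v₂ − v_a| = 1.405 km/s.
Δv = Δv₁ + Δv₂ = 2.160 + 1.405 = 3.565 km/s.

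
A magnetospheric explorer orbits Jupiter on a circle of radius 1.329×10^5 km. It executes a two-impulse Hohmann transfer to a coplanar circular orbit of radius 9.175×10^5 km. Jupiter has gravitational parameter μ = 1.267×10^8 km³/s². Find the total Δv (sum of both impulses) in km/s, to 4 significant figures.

Δv = 15.77 km/s

Transfer-ellipse semi-major axis a_t = (r₁ + r₂)/2 = (1.329×10^5 + 9.175×10^5)/2 = 5.252×10^5 km.
At r₁ the circular-orbit speed is v₁ = √(μ/r₁) = 30.876 km/s.
Transfer-orbit speed at r₁ (vis-viva): v_p = √[μ(2/r₁ − 1/a_t)] = 40.810 km/s.
First burn Δv₁ = |v_p − v₁| = 9.934 km/s.
Circular speed at r₂: v₂ = √(μ/r₂) = 11.751 km/s.
Transfer-orbit speed at r₂: v_a = √[μ(2/r₂ − 1/a_t)] = 5.9113 km/s.
Second burn Δv₂ = |v₂ − v_a| = 5.840 km/s.
Δv = Δv₁ + Δv₂ = 9.934 + 5.840 = 15.77 km/s.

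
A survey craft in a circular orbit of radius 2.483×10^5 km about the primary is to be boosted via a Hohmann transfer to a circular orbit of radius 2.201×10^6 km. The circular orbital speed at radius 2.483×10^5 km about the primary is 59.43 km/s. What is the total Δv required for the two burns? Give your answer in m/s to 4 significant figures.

Δv = 31220 m/s

From the circular-orbit relation v² = μ/r at r = 2.483×10^5 km: μ = v²r = (59.43)² × 2.483×10^5 = 8.76977×10^8 km³/s².
Semi-major axis of the transfer orbit: a_t = (2.483×10^5 + 2.201×10^6)/2 = 1.22465×10^6 km.
Circular speed at r₁: v₁ = √(μ/r₁) = √(8.76977×10^8/2.483×10^5) = 59.430 km/s.
On the transfer ellipse at r₁, vis-viva gives v_p = √[μ(2/r₁ − 1/a_t)] = 79.673 km/s.
First burn Δv₁ = |v_p − v₁| = 20.243 km/s.
At r₂, v₂ = √(μ/r₂) = 19.961 km/s.
Transfer-orbit speed at r₂: v_a = √[μ(2/r₂ − 1/a_t)] = 8.9881 km/s.
Second burn Δv₂ = |v₂ − v_a| = 10.973 km/s.
Δv = Δv₁ + Δv₂ = 20.243 + 10.973 = 31.22 km/s.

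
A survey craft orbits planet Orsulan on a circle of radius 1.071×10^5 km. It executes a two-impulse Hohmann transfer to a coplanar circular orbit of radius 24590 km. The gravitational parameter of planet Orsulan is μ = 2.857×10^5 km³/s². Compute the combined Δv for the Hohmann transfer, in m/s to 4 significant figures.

Transfer-ellipse semi-major axis a_t = (r₁ + r₂)/2 = (1.071×10^5 + 24590)/2 = 65845 km.
At r₁ the circular-orbit speed is v₁ = √(μ/r₁) = 1.6333 km/s.
On the transfer ellipse at r₁, vis-viva gives v_a = √[μ(2/r₁ − 1/a_t)] = 0.99811 km/s.
First burn Δv₁ = |v_a − v₁| = 0.6352 km/s.
Circular speed at r₂: v₂ = √(μ/r₂) = 3.4086 km/s.
Transfer-orbit speed at r₂: v_p = √[μ(2/r₂ − 1/a_t)] = 4.3472 km/s.
Second burn Δv₂ = |v₂ − v_p| = 0.9386 km/s.
Total Δv = Δv₁ + Δv₂ = 1.574 km/s.

Δv = 1574 m/s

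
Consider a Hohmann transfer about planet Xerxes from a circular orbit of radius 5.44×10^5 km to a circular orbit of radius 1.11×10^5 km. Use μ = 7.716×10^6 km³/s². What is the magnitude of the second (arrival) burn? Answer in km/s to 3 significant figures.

Semi-major axis of the transfer orbit: a_t = (5.440×10^5 + 1.110×10^5)/2 = 3.275×10^5 km.
Circular speed at r = 1.110×10^5 km: v_c = √(μ/r) = 8.33748 km/s.
Transfer-orbit speed at the same r (vis-viva, a = a_t): v_t = √[μ(2/r − 1/a_t)] = 10.7455 km/s.
Δv₂ = |v_t − v_c| = |10.7455 − 8.33748| = 2.408 km/s.

Δv₂ = 2.41 km/s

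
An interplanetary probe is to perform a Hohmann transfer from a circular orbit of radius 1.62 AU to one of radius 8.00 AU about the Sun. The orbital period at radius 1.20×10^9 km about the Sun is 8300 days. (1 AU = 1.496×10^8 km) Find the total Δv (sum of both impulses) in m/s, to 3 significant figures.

Δv = 11200 m/s

From Kepler's third law T² = 4π²r³/μ at r = 1.20×10^9 km, T = 8300 days = 8300 × 86400 s = 7.1712×10^8 s: μ = 4π²r³/T² = 1.32654×10^11 km³/s².
In km: r₁ = 1.62 × 1.496×10^8 = 2.42352×10^8 km; r₂ = 8.00 × 1.496×10^8 = 1.1968×10^9 km.
Transfer-ellipse semi-major axis a_t = (r₁ + r₂)/2 = (2.42352×10^8 + 1.1968×10^9)/2 = 7.19576×10^8 km.
Circular speed at r₁: v₁ = √(μ/r₁) = √(1.32654×10^11/2.42352×10^8) = 23.3957 km/s.
On the transfer ellipse at r₁, vis-viva equation gives v_p = √[μ(2/r₁ − 1/a_t)] = 30.1723 km/s.
First burn Δv₁ = |v_p − v₁| = 6.7766 km/s.
At r₂, v₂ = √(μ/r₂) = 10.5281 km/s.
Transfer-orbit speed at r₂: v_a = √[μ(2/r₂ − 1/a_t)] = 6.10990 km/s.
Second burn Δv₂ = |v₂ − v_a| = 4.4182 km/s.
Δv = Δv₁ + Δv₂ = 6.7766 + 4.4182 = 11.19 km/s.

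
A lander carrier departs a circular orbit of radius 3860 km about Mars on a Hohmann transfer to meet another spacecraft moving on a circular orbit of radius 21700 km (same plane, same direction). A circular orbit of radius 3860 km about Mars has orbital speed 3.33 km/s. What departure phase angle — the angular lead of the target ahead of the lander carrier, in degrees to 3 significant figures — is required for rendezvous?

φ = 98.6°

From the circular-orbit relation v² = μ/r at r = 3860 km: μ = v²r = (3.33)² × 3860 = 42803.2 km³/s².
The Hohmann ellipse has a_t = (r₁ + r₂)/2 = 12780 km.
Transfer time t = π√(a_t³/μ) = 21939 s.
The target's mean motion on its circular orbit is ω₂ = √(μ/r₂³) = 6.4721×10^-5 rad/s.
Angle swept by the target during transfer: ω₂·t = 1.4199 rad = 81.354°.
Arrival is 180° from departure on the ellipse, so φ = 180° − 81.354° = 98.6°.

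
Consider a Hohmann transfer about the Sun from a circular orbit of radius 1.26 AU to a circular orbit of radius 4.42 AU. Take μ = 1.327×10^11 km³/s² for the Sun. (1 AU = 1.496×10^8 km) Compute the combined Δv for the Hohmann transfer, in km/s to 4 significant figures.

In km: r₁ = 1.26 × 1.496×10^8 = 1.88496×10^8 km; r₂ = 4.42 × 1.496×10^8 = 6.61232×10^8 km.
The Hohmann ellipse has a_t = (r₁ + r₂)/2 = 4.24864×10^8 km.
Circular speed at r₁: v₁ = √(μ/r₁) = √(1.327×10^11/1.88496×10^8) = 26.533 km/s.
On the transfer ellipse at r₁, vis-viva equation gives v_p = √[μ(2/r₁ − 1/a_t)] = 33.101 km/s.
First burn Δv₁ = |v_p − v₁| = 6.568 km/s.
Circular speed at r₂: v₂ = √(μ/r₂) = 14.166 km/s.
Transfer-orbit speed at r₂: v_a = √[μ(2/r₂ − 1/a_t)] = 9.4359 km/s.
Second burn Δv₂ = |v₂ − v_a| = 4.730 km/s.
Total Δv = Δv₁ + Δv₂ = 11.30 km/s.

Δv = 11.30 km/s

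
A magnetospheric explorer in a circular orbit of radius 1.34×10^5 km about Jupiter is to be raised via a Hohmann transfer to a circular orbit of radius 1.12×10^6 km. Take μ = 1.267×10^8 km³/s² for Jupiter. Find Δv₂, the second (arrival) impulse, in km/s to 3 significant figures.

Δv₂ = 5.72 km/s

Semi-major axis of the transfer orbit: a_t = (1.340×10^5 + 1.120×10^6)/2 = 6.270×10^5 km.
On the circular orbit at r = 1.120×10^6 km, v_c = √(μ/r) = 10.636 km/s.
Transfer-orbit speed at the same r (vis-viva, a = a_t): v_t = √[μ(2/r − 1/a_t)] = 4.9170 km/s.
Δv₂ = |v_t − v_c| = |4.9170 − 10.636| = 5.719 km/s.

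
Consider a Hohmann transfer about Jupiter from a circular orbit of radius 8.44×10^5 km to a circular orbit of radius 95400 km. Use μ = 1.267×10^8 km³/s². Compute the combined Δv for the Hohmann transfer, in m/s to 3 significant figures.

Transfer-ellipse semi-major axis a_t = (r₁ + r₂)/2 = (8.440×10^5 + 95400)/2 = 4.697×10^5 km.
Circular speed at r₁: v₁ = √(μ/r₁) = √(1.267×10^8/8.440×10^5) = 12.252 km/s.
On the transfer ellipse at r₁, vis-viva gives v_a = √[μ(2/r₁ − 1/a_t)] = 5.5218 km/s.
First burn Δv₁ = |v_a − v₁| = 6.730 km/s.
Circular speed at r₂: v₂ = √(μ/r₂) = 36.44 km/s.
Transfer-orbit speed at r₂: v_p = √[μ(2/r₂ − 1/a_t)] = 48.85 km/s.
Second burn Δv₂ = |v₂ − v_p| = 12.41 km/s.
Total Δv = Δv₁ + Δv₂ = 19.14 km/s.

Δv = 19100 m/s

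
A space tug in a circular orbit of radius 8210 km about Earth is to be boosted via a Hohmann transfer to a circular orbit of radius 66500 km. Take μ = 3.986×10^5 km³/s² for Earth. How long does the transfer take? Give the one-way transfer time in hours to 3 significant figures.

t = 9.98 hours

Semi-major axis of the transfer orbit: a_t = (8210 + 66500)/2 = 37355 km.
Transfer time t = π√(a_t³/μ) = π√((37355)³ / 3.986×10^5) = 35930 s.
Converting: 35930 s ÷ 3600 s/hour = 9.98 hours.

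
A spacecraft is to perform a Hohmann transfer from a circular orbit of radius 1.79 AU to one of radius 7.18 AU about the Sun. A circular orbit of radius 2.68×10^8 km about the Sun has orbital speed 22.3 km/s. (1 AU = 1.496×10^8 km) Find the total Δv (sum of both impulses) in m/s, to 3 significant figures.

From the circular-orbit relation v² = μ/r at r = 2.68×10^8 km: μ = v²r = (22.3)² × 2.68×10^8 = 1.33274×10^11 km³/s².
In km: r₁ = 1.79 × 1.496×10^8 = 2.67784×10^8 km; r₂ = 7.18 × 1.496×10^8 = 1.074128×10^9 km.
Transfer-ellipse semi-major axis a_t = (r₁ + r₂)/2 = (2.67784×10^8 + 1.074128×10^9)/2 = 6.70956×10^8 km.
Circular speed at r₁: v₁ = √(μ/r₁) = √(1.33274×10^11/2.67784×10^8) = 22.309 km/s.
On the transfer ellipse at r₁, v² = μ(2/r − 1/a) gives v_p = √[μ(2/r₁ − 1/a_t)] = 28.227 km/s.
First burn Δv₁ = |v_p − v₁| = 5.918 km/s.
Circular speed at r₂: v₂ = √(μ/r₂) = 11.139 km/s.
Transfer-orbit speed at r₂: v_a = √[μ(2/r₂ − 1/a_t)] = 7.0370 km/s.
Second burn Δv₂ = |v₂ − v_a| = 4.102 km/s.
Δv = Δv₁ + Δv₂ = 5.918 + 4.102 = 10.02 km/s.

Δv = 10000 m/s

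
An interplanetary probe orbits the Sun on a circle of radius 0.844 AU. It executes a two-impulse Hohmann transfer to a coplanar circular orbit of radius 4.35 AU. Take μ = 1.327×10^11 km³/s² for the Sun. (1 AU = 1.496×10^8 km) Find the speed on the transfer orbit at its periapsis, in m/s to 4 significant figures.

In km: r₁ = 0.844 × 1.496×10^8 = 1.262624×10^8 km; r₂ = 4.35 × 1.496×10^8 = 6.5076×10^8 km.
Transfer-ellipse semi-major axis a_t = (r₁ + r₂)/2 = (1.262624×10^8 + 6.5076×10^8)/2 = 3.885112×10^8 km.
At periapsis, r = 1.262624×10^8 km.
From the vis-viva equation, v = √[μ(2/r − 1/a_t)] = 41.96 km/s.

v = 41960 m/s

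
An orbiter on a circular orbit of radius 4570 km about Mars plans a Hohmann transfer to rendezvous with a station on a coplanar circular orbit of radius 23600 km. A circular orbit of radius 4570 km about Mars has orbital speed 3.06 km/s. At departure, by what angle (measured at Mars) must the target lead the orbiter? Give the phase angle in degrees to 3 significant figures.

From the circular-orbit relation v² = μ/r at r = 4570 km: μ = v²r = (3.06)² × 4570 = 42791.7 km³/s².
The Hohmann ellipse has a_t = (r₁ + r₂)/2 = 14085 km.
The half-period of the transfer ellipse is t = π√(a_t³/μ) = 25387 s.
Target angular speed ω₂ = √(μ/r₂³) = 5.7057×10^-5 rad/s.
Angle swept by the target during transfer: ω₂·t = 1.4485 rad = 82.99°.
Arrival is 180° from departure on the ellipse, so φ = 180° − 82.99° = 97.0°.

φ = 97.0°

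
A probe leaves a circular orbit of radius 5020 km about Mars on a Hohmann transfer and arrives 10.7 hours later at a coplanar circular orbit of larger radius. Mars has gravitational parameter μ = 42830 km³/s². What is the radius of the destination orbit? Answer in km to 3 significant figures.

Transfer time t = 10.7 hours = 38520 s, and t = π√(a_t³/μ).
So a_t = (μ t²/π²)^(1/3) = (42830 × (38520)² / π²)^(1/3) = 18604 km.
Since a_t = (r₁ + r₂)/2, r₂ = 2a_t − r₁ = 2×18604 − 5020 = 32188 km.

r₂ = 32200 km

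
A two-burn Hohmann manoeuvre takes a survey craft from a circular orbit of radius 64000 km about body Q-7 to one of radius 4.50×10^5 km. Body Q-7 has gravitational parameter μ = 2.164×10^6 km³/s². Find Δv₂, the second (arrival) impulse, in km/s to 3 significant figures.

The Hohmann ellipse has a_t = (r₁ + r₂)/2 = 2.570×10^5 km.
On the circular orbit at r = 4.500×10^5 km, v_c = √(μ/r) = 2.193 km/s.
Transfer-orbit speed at the same r (vis-viva, a = a_t): v_t = √[μ(2/r − 1/a_t)] = 1.094 km/s.
Δv₂ = |v_t − v_c| = |1.094 − 2.193| = 1.099 km/s.

Δv₂ = 1.10 km/s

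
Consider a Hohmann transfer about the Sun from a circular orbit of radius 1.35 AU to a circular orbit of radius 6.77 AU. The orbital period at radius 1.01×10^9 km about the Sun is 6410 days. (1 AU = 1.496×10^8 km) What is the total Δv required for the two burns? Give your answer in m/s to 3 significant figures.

From Kepler's third law T² = 4π²r³/μ at r = 1.01×10^9 km, T = 6410 days = 6410 × 86400 s = 5.53824×10^8 s: μ = 4π²r³/T² = 1.32611×10^11 km³/s².
In km: r₁ = 1.35 × 1.496×10^8 = 2.0196×10^8 km; r₂ = 6.77 × 1.496×10^8 = 1.012792×10^9 km.
Semi-major axis of the transfer orbit: a_t = (2.0196×10^8 + 1.012792×10^9)/2 = 6.07376×10^8 km.
At r₁ the circular-orbit speed is v₁ = √(μ/r₁) = 25.6246 km/s.
Transfer-orbit speed at r₁ (vis-viva): v_p = √[μ(2/r₁ − 1/a_t)] = 33.0894 km/s.
First burn Δv₁ = |v_p − v₁| = 7.465 km/s.
At r₂, v₂ = √(μ/r₂) = 11.4427 km/s.
Transfer-orbit speed at r₂: v_a = √[μ(2/r₂ − 1/a_t)] = 6.59833 km/s.
Second burn Δv₂ = |v₂ − v_a| = 4.844 km/s.
Δv = Δv₁ + Δv₂ = 7.465 + 4.844 = 12.31 km/s.

Δv = 12300 m/s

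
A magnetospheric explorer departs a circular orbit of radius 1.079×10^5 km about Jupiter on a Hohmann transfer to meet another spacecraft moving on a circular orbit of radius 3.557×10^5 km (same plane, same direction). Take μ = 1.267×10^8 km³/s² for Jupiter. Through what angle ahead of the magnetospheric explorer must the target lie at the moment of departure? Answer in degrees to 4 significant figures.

The Hohmann ellipse has a_t = (r₁ + r₂)/2 = 2.318×10^5 km.
Transfer time t = π√(a_t³/μ) = 31148 s.
Target angular speed ω₂ = √(μ/r₂³) = 5.3059×10^-5 rad/s.
Angle swept by the target during transfer: ω₂·t = 1.6527 rad = 94.69°.
The magnetospheric explorer traverses 180° on the transfer ellipse, so the target must lead by 180° − 94.69° = 85.31°.

φ = 85.31°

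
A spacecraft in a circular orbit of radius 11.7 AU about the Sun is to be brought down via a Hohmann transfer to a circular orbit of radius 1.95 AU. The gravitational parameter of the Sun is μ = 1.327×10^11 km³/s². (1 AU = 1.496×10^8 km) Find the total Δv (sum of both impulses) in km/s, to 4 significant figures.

Δv = 10.65 km/s

In km: r₁ = 11.7 × 1.496×10^8 = 1.75032×10^9 km; r₂ = 1.95 × 1.496×10^8 = 2.9172×10^8 km.
Transfer-ellipse semi-major axis a_t = (r₁ + r₂)/2 = (1.75032×10^9 + 2.9172×10^8)/2 = 1.02102×10^9 km.
Circular speed at r₁: v₁ = √(μ/r₁) = √(1.327×10^11/1.75032×10^9) = 8.707 km/s.
Transfer-orbit speed at r₁ (v² = μ(2/r − 1/a)): v_a = √[μ(2/r₁ − 1/a_t)] = 4.654 km/s.
First burn Δv₁ = |v_a − v₁| = 4.053 km/s.
At r₂, v₂ = √(μ/r₂) = 21.328 km/s.
Transfer-orbit speed at r₂: v_p = √[μ(2/r₂ − 1/a_t)] = 27.925 km/s.
Second burn Δv₂ = |v₂ − v_p| = 6.597 km/s.
Δv = Δv₁ + Δv₂ = 4.053 + 6.597 = 10.65 km/s.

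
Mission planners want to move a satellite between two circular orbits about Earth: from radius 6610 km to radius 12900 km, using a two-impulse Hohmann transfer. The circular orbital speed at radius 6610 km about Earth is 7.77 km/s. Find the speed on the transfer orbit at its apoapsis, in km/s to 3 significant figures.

v = 4.58 km/s

From the circular-orbit relation v² = μ/r at r = 6610 km: μ = v²r = (7.77)² × 6610 = 3.99065×10^5 km³/s².
The Hohmann ellipse has a_t = (r₁ + r₂)/2 = 9755 km.
At apoapsis, r = 12900 km.
Applying v² = μ(2/r − 1/a_t): v = 4.578 km/s.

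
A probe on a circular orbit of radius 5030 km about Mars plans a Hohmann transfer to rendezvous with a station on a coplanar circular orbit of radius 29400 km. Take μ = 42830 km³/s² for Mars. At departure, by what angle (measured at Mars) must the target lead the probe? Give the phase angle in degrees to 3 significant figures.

φ = 99.3°

Semi-major axis of the transfer orbit: a_t = (5030 + 29400)/2 = 17215 km.
Transfer time t = π√(a_t³/μ) = 34287.5 s.
The target's mean motion on its circular orbit is ω₂ = √(μ/r₂³) = 4.10538×10^-5 rad/s.
Angle swept by the target during transfer: ω₂·t = 1.40763 rad = 80.651°.
Arrival is 180° from departure on the ellipse, so φ = 180° − 80.651° = 99.3°.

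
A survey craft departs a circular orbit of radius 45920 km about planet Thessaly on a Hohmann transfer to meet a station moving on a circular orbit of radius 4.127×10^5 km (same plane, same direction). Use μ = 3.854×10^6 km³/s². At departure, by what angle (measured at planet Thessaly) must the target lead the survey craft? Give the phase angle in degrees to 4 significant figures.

The Hohmann ellipse has a_t = (r₁ + r₂)/2 = 2.2931×10^5 km.
Transfer time t = π√(a_t³/μ) = 1.75723×10^5 s.
Target angular speed ω₂ = √(μ/r₂³) = 7.40464×10^-6 rad/s.
Angle swept by the target during transfer: ω₂·t = 1.301166 rad = 74.551°.
The survey craft traverses 180° on the transfer ellipse, so the target must lead by 180° − 74.551° = 105.4°.

φ = 105.4°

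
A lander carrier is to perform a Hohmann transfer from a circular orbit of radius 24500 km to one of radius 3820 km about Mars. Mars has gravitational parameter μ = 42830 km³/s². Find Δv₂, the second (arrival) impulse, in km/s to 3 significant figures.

Δv₂ = 1.06 km/s

Semi-major axis of the transfer orbit: a_t = (24500 + 3820)/2 = 14160 km.
On the circular orbit at r = 3820 km, v_c = √(μ/r) = 3.348 km/s.
Transfer-orbit speed at the same r (vis-viva, a = a_t): v_t = √[μ(2/r − 1/a_t)] = 4.404 km/s.
Δv₂ = |v_t − v_c| = |4.404 − 3.348| = 1.056 km/s.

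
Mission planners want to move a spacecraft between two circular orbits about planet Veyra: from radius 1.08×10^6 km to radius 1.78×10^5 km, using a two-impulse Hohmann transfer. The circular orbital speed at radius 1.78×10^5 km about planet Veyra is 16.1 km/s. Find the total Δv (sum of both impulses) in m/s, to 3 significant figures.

Δv = 8060 m/s

From the circular-orbit relation v² = μ/r at r = 1.78×10^5 km: μ = v²r = (16.1)² × 1.78×10^5 = 4.61394×10^7 km³/s².
Transfer-ellipse semi-major axis a_t = (r₁ + r₂)/2 = (1.080×10^6 + 1.780×10^5)/2 = 6.290×10^5 km.
At r₁ the circular-orbit speed is v₁ = √(μ/r₁) = 6.536 km/s.
Transfer-orbit speed at r₁ (vis-viva equation): v_a = √[μ(2/r₁ − 1/a_t)] = 3.477 km/s.
First burn Δv₁ = |v_a − v₁| = 3.059 km/s.
Circular speed at r₂: v₂ = √(μ/r₂) = 16.100 km/s.
Transfer-orbit speed at r₂: v_p = √[μ(2/r₂ − 1/a_t)] = 21.097 km/s.
Second burn Δv₂ = |v₂ − v_p| = 4.997 km/s.
Δv = Δv₁ + Δv₂ = 3.059 + 4.997 = 8.056 km/s.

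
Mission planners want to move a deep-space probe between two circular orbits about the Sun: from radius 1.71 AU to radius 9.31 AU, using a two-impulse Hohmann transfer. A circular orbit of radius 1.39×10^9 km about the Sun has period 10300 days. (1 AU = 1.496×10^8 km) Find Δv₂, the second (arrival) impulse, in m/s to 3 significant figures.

From Kepler's third law T² = 4π²r³/μ at r = 1.39×10^9 km, T = 10300 days = 10300 × 86400 s = 8.8992×10^8 s: μ = 4π²r³/T² = 1.33876×10^11 km³/s².
In km: r₁ = 1.71 × 1.496×10^8 = 2.55816×10^8 km; r₂ = 9.31 × 1.496×10^8 = 1.392776×10^9 km.
Semi-major axis of the transfer orbit: a_t = (2.55816×10^8 + 1.392776×10^9)/2 = 8.24296×10^8 km.
Circular speed at r = 1.392776×10^9 km: v_c = √(μ/r) = 9.804 km/s.
Transfer-orbit speed at the same r (vis-viva, a = a_t): v_t = √[μ(2/r − 1/a_t)] = 5.462 km/s.
Δv₂ = |v_t − v_c| = |5.462 − 9.804| = 4.342 km/s.

Δv₂ = 4340 m/s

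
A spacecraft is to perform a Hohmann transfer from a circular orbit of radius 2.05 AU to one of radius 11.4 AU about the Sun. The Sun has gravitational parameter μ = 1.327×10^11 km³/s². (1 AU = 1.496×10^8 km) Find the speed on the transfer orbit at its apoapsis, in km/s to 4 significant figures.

In km: r₁ = 2.05 × 1.496×10^8 = 3.0668×10^8 km; r₂ = 11.4 × 1.496×10^8 = 1.70544×10^9 km.
Semi-major axis of the transfer orbit: a_t = (3.0668×10^8 + 1.70544×10^9)/2 = 1.00606×10^9 km.
At apoapsis, r = 1.70544×10^9 km.
From the vis-viva equation, v = √[μ(2/r − 1/a_t)] = 4.870 km/s.

v = 4.870 km/s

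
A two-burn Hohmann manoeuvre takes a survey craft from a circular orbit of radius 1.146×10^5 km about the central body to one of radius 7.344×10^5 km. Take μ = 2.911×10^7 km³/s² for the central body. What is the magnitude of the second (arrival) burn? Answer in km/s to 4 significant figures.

Δv₂ = 3.025 km/s

Semi-major axis of the transfer orbit: a_t = (1.146×10^5 + 7.344×10^5)/2 = 4.245×10^5 km.
Circular speed at r = 7.344×10^5 km: v_c = √(μ/r) = 6.296 km/s.
Transfer-orbit speed at the same r (vis-viva, a = a_t): v_t = √[μ(2/r − 1/a_t)] = 3.271 km/s.
Δv₂ = |v_t − v_c| = |3.271 − 6.296| = 3.025 km/s.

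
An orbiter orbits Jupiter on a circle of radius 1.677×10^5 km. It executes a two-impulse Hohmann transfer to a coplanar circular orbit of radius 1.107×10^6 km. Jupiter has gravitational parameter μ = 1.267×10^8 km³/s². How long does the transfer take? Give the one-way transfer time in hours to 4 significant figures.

Semi-major axis of the transfer orbit: a_t = (1.677×10^5 + 1.107×10^6)/2 = 6.3735×10^5 km.
Half the transfer-orbit period gives t = π√(a_t³/μ) = 1.4201×10^5 s.
Converting: 1.4201×10^5 s ÷ 3600 s/hour = 39.45 hours.

t = 39.45 hours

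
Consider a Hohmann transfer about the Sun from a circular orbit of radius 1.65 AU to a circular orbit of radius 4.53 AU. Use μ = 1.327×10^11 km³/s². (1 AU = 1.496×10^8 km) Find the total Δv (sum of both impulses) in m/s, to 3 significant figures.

In km: r₁ = 1.65 × 1.496×10^8 = 2.4684×10^8 km; r₂ = 4.53 × 1.496×10^8 = 6.77688×10^8 km.
Semi-major axis of the transfer orbit: a_t = (2.4684×10^8 + 6.77688×10^8)/2 = 4.62264×10^8 km.
At r₁ the circular-orbit speed is v₁ = √(μ/r₁) = 23.18610 km/s.
On the transfer ellipse at r₁, v² = μ(2/r − 1/a) gives v_p = √[μ(2/r₁ − 1/a_t)] = 28.07356 km/s.
First burn Δv₁ = |v_p − v₁| = 4.887 km/s.
Circular speed at r₂: v₂ = √(μ/r₂) = 13.993 km/s.
Transfer-orbit speed at r₂: v_a = √[μ(2/r₂ − 1/a_t)] = 10.225 km/s.
Second burn Δv₂ = |v₂ − v_a| = 3.768 km/s.
Δv = Δv₁ + Δv₂ = 4.887 + 3.768 = 8.655 km/s.

Δv = 8660 m/s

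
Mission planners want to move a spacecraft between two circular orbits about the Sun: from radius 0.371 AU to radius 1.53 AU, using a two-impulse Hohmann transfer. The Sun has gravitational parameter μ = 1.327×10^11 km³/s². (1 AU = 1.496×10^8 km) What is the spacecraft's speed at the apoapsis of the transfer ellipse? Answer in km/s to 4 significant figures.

In km: r₁ = 0.371 × 1.496×10^8 = 5.55016×10^7 km; r₂ = 1.53 × 1.496×10^8 = 2.28888×10^8 km.
The Hohmann ellipse has a_t = (r₁ + r₂)/2 = 1.421948×10^8 km.
The apoapsis of the transfer ellipse is at r = 2.28888×10^8 km.
Vis-viva: v = √[μ(2/r − 1/a_t)] = √[1.327×10^11 × (2/2.28888×10^8 − 1/1.421948×10^8)] = 15.04 km/s.

v = 15.04 km/s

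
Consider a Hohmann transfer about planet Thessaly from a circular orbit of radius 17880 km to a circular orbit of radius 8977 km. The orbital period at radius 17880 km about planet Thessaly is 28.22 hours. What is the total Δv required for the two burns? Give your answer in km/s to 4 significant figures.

Δv = 0.4419 km/s

From Kepler's third law T² = 4π²r³/μ at r = 17880 km, T = 28.22 hours = 28.22 × 3600 s = 1.01592×10^5 s: μ = 4π²r³/T² = 21864.7 km³/s².
Semi-major axis of the transfer orbit: a_t = (17880 + 8977)/2 = 13428.5 km.
At r₁ the circular-orbit speed is v₁ = √(μ/r₁) = 1.10583 km/s.
On the transfer ellipse at r₁, vis-viva equation gives v_a = √[μ(2/r₁ − 1/a_t)] = 0.904148 km/s.
First burn Δv₁ = |v_a − v₁| = 0.2017 km/s.
Circular speed at r₂: v₂ = √(μ/r₂) = 1.56065 km/s.
Transfer-orbit speed at r₂: v_p = √[μ(2/r₂ − 1/a_t)] = 1.80084 km/s.
Second burn Δv₂ = |v₂ − v_p| = 0.2402 km/s.
Total Δv = Δv₁ + Δv₂ = 0.4419 km/s.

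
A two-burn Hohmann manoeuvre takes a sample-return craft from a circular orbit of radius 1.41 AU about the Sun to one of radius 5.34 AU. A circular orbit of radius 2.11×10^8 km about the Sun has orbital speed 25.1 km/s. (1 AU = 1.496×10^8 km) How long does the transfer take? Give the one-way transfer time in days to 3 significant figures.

t = 1130 days

From the circular-orbit relation v² = μ/r at r = 2.11×10^8 km: μ = v²r = (25.1)² × 2.11×10^8 = 1.32932×10^11 km³/s².
In km: r₁ = 1.41 × 1.496×10^8 = 2.10936×10^8 km; r₂ = 5.34 × 1.496×10^8 = 7.98864×10^8 km.
Semi-major axis of the transfer orbit: a_t = (2.10936×10^8 + 7.98864×10^8)/2 = 5.049×10^8 km.
Transfer time t = π√(a_t³/μ) = π√((5.049×10^8)³ / 1.32932×10^11) = 9.776×10^7 s.
Converting: 9.776×10^7 s ÷ 86400 s/day = 1130 days.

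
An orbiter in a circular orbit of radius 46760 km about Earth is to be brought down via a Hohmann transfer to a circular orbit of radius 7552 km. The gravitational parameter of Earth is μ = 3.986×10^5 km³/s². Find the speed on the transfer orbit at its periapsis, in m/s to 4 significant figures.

Semi-major axis of the transfer orbit: a_t = (46760 + 7552)/2 = 27156 km.
The periapsis of the transfer ellipse is at r = 7552 km.
Applying v² = μ(2/r − 1/a_t): v = 9.533 km/s.

v = 9533 m/s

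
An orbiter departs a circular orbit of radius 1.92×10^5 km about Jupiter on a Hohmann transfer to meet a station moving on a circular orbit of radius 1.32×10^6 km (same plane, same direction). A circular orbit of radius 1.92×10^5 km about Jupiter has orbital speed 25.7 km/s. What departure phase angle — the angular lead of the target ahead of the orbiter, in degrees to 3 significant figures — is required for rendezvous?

From the circular-orbit relation v² = μ/r at r = 1.92×10^5 km: μ = v²r = (25.7)² × 1.92×10^5 = 1.26814×10^8 km³/s².
The Hohmann ellipse has a_t = (r₁ + r₂)/2 = 7.560×10^5 km.
The half-period of the transfer ellipse is t = π√(a_t³/μ) = 1.834×10^5 s.
Target angular speed ω₂ = √(μ/r₂³) = 7.425×10^-6 rad/s.
Angle swept by the target during transfer: ω₂·t = 1.3617 rad = 78.02°.
The orbiter traverses 180° on the transfer ellipse, so the target must lead by 180° − 78.02° = 102°.

φ = 102°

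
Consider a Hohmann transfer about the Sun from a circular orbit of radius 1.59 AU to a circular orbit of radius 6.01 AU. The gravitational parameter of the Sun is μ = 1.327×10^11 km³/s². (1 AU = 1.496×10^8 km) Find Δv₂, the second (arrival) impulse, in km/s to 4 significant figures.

In km: r₁ = 1.59 × 1.496×10^8 = 2.37864×10^8 km; r₂ = 6.01 × 1.496×10^8 = 8.99096×10^8 km.
Semi-major axis of the transfer orbit: a_t = (2.37864×10^8 + 8.99096×10^8)/2 = 5.6848×10^8 km.
On the circular orbit at r = 8.99096×10^8 km, v_c = √(μ/r) = 12.1488 km/s.
Transfer-orbit speed at the same r (vis-viva, a = a_t): v_t = √[μ(2/r − 1/a_t)] = 7.85849 km/s.
Δv₂ = |v_t − v_c| = |7.85849 − 12.1488| = 4.290 km/s.

Δv₂ = 4.290 km/s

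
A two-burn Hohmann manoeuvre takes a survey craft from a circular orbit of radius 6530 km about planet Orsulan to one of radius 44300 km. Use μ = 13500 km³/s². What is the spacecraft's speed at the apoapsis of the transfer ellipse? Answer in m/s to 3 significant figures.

Semi-major axis of the transfer orbit: a_t = (6530 + 44300)/2 = 25415 km.
The apoapsis of the transfer ellipse is at r = 44300 km.
Applying v² = μ(2/r − 1/a_t): v = 0.2798 km/s.

v = 280 m/s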